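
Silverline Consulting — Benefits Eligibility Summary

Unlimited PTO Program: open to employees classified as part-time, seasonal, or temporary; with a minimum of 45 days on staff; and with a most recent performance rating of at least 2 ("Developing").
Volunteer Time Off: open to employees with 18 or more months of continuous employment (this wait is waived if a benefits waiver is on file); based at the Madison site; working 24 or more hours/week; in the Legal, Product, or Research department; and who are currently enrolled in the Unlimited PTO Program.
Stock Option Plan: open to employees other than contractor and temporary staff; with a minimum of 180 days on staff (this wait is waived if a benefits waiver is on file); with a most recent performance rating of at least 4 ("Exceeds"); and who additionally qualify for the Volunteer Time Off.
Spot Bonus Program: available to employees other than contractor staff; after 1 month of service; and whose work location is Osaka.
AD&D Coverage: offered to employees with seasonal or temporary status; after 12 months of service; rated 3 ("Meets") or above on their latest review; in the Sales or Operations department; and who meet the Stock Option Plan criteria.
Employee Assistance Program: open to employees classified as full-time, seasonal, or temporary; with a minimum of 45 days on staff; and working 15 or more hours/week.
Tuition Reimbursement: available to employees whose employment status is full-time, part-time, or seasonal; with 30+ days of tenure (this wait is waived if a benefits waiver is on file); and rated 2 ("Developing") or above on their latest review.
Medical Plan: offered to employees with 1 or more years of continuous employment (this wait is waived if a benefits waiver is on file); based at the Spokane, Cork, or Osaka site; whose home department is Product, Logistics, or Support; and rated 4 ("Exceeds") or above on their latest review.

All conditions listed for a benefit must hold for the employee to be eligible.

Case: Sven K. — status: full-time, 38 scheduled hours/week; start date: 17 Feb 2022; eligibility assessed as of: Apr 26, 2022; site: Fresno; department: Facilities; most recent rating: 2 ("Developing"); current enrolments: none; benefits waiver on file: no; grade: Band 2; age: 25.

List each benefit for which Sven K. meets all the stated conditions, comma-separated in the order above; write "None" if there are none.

Service from 17 Feb 2022 to Apr 26, 2022: 68 days.
Unlimited PTO Program — status full-time ✗ (requires part-time, seasonal, or temporary) → not eligible.
Volunteer Time Off — no waiver, service 68 days < 18 months (≈540 days) ✗ → not eligible.
Stock Option Plan — status full-time ✓ (not excluded); no waiver, service 68 days < 180 days ✗ → not eligible.
Spot Bonus Program — status full-time ✓ (not excluded); service 68 days ≥ 1 month (≈30 days) ✓; site Fresno ✗ (not Osaka) → not eligible.
AD&D Coverage — status full-time ✗ (requires seasonal or temporary) → not eligible.
Employee Assistance Program — status full-time ✓; service 68 days ≥ 45 days ✓; 38 hrs/wk ≥ 15 ✓ → eligible.
Tuition Reimbursement — status full-time ✓; no waiver, service 68 days ≥ 30 days ✓; rating 2 ≥ 2 ✓ → eligible.
Medical Plan — no waiver, service 68 days < 1 year (≈365 days) ✗ → not eligible.

Employee Assistance Program, Tuition Reimbursement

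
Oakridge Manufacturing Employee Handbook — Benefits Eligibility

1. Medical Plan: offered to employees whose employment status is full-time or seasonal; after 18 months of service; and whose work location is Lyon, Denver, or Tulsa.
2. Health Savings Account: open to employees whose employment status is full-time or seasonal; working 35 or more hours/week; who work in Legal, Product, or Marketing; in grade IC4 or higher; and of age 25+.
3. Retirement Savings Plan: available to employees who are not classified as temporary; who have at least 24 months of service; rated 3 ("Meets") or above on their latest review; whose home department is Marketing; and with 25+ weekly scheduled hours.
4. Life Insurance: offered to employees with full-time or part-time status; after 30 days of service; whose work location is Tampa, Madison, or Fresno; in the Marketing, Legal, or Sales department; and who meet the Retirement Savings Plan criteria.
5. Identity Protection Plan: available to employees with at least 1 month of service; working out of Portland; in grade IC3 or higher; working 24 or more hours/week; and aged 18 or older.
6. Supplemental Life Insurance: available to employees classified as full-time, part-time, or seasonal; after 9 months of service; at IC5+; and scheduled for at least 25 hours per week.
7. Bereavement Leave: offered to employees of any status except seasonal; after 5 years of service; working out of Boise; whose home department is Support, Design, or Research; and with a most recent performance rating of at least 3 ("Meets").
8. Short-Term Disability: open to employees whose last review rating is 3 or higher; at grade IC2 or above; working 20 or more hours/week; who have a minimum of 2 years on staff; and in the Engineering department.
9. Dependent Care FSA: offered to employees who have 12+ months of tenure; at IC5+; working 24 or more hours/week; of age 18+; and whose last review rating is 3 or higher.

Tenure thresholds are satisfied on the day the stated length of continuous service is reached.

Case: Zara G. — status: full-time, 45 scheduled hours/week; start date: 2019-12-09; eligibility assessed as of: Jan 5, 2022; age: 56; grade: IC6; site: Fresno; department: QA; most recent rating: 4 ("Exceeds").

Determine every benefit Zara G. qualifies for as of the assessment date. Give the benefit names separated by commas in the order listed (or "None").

Supplemental Life Insurance, Dependent Care FSA

Service from 2019-12-09 to Jan 5, 2022: 758 days.
Medical Plan — status full-time ✓; service 758 days ≥ 18 months (≈540 days) ✓; site Fresno ✗ (not Lyon, Denver, or Tulsa) → not eligible.
Health Savings Account — status full-time ✓; 45 hrs/wk ≥ 35 ✓; dept QA ✗ → not eligible.
Retirement Savings Plan — status full-time ✓ (not excluded); service 758 days ≥ 24 months (≈720 days) ✓; rating 4 ≥ 3 ✓; dept QA ✗ → not eligible.
Life Insurance — status full-time ✓; service 758 days ≥ 30 days ✓; site Fresno ✓; dept QA ✗ → not eligible.
Identity Protection Plan — service 758 days ≥ 1 month (≈30 days) ✓; site Fresno ✗ (not Portland) → not eligible.
Supplemental Life Insurance — status full-time ✓; service 758 days ≥ 9 months (≈270 days) ✓; grade IC6 ≥ IC5 ✓; 45 hrs/wk ≥ 25 ✓ → eligible.
Bereavement Leave — status full-time ✓ (not excluded); service 758 days < 5 years (≈1825 days) ✗ → not eligible.
Short-Term Disability — rating 4 ≥ 3 ✓; grade IC6 ≥ IC2 ✓; 45 hrs/wk ≥ 20 ✓; service 758 days ≥ 2 years (≈730 days) ✓; dept QA ✗ → not eligible.
Dependent Care FSA — service 758 days ≥ 12 months (≈360 days) ✓; grade IC6 ≥ IC5 ✓; 45 hrs/wk ≥ 24 ✓; age 56 ≥ 18 ✓; rating 4 ≥ 3 ✓ → eligible.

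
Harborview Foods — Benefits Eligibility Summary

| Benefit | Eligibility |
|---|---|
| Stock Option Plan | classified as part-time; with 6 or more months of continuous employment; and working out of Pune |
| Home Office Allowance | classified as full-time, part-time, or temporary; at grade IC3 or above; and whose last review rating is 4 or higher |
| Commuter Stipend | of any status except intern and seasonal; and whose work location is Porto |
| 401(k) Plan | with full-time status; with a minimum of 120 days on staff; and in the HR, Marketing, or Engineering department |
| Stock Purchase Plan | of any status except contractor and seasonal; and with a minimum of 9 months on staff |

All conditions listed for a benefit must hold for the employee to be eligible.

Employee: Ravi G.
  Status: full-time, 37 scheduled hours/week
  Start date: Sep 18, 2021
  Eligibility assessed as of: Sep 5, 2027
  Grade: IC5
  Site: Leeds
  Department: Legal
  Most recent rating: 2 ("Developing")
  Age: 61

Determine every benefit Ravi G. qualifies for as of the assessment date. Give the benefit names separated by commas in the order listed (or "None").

Service from Sep 18, 2021 to Sep 5, 2027: 2178 days.
Stock Option Plan — status full-time ✗ (requires part-time) → not eligible.
Home Office Allowance — status full-time ✓; grade IC5 ≥ IC3 ✓; rating 2 < 4 ✗ → not eligible.
Commuter Stipend — status full-time ✓ (not excluded); site Leeds ✗ (not Porto) → not eligible.
401(k) Plan — status full-time ✓; service 2178 days ≥ 120 days ✓; dept Legal ✗ → not eligible.
Stock Purchase Plan — status full-time ✓ (not excluded); service 2178 days ≥ 9 months (≈270 days) ✓ → eligible.

Stock Purchase Plan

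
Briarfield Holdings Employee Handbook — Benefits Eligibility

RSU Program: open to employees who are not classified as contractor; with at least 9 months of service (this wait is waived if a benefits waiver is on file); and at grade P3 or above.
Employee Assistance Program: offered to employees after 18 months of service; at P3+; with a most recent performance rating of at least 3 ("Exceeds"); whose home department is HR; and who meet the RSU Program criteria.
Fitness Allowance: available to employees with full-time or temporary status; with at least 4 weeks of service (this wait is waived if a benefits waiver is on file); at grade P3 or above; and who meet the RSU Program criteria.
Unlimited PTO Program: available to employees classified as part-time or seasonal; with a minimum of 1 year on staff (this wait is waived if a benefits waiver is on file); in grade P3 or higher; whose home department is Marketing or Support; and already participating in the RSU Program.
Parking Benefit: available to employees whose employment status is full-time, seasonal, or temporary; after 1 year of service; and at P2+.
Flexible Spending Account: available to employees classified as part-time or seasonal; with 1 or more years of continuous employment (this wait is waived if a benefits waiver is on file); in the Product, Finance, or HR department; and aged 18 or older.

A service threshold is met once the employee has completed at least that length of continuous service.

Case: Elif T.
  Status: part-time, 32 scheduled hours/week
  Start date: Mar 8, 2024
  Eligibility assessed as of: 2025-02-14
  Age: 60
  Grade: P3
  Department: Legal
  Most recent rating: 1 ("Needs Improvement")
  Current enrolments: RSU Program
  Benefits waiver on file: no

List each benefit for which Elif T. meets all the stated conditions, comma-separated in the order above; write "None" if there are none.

Service from Mar 8, 2024 to 2025-02-14: 343 days.
RSU Program — status part-time ✓ (not excluded); no waiver, service 343 days ≥ 9 months (≈270 days) ✓; grade P3 ≥ P3 ✓ → eligible.
Employee Assistance Program — service 343 days < 18 months (≈540 days) ✗ → not eligible.
Fitness Allowance — status part-time ✗ (requires full-time or temporary) → not eligible.
Unlimited PTO Program — status part-time ✓; no waiver, service 343 days < 1 year (≈365 days) ✗ → not eligible.
Parking Benefit — status part-time ✗ (requires full-time, seasonal, or temporary) → not eligible.
Flexible Spending Account — status part-time ✓; no waiver, service 343 days < 1 year (≈365 days) ✗ → not eligible.

RSU Program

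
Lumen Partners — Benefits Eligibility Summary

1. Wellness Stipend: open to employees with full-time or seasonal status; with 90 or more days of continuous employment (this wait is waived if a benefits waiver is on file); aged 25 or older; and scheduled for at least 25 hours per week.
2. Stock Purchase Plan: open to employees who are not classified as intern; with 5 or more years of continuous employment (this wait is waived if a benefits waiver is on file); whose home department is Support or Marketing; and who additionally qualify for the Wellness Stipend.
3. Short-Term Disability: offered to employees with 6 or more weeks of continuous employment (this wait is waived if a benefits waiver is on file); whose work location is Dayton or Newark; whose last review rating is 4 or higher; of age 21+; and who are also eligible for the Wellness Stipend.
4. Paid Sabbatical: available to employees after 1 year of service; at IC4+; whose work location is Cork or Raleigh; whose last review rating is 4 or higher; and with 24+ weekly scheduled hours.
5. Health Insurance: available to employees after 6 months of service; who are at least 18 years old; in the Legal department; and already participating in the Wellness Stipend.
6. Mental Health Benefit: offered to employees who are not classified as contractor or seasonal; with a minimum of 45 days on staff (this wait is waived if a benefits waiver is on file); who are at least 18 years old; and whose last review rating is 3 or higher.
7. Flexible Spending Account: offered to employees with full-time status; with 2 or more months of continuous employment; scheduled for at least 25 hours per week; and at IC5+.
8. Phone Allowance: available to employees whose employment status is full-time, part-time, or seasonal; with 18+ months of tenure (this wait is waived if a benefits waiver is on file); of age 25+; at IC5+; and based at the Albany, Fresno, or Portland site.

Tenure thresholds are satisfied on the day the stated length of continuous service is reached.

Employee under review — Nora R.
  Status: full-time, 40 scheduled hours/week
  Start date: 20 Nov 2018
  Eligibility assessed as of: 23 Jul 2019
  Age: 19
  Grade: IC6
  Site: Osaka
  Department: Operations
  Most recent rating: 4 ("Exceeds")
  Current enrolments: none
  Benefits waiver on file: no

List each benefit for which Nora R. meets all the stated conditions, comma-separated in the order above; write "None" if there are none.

Service from 20 Nov 2018 to 23 Jul 2019: 245 days.
Wellness Stipend — status full-time ✓; no waiver, service 245 days ≥ 90 days ✓; age 19 < 25 ✗ → not eligible.
Stock Purchase Plan — status full-time ✓ (not excluded); no waiver, service 245 days < 5 years (≈1825 days) ✗ → not eligible.
Short-Term Disability — no waiver, service 245 days ≥ 6 weeks (≈42 days) ✓; site Osaka ✗ (not Dayton or Newark) → not eligible.
Paid Sabbatical — service 245 days < 1 year (≈365 days) ✗ → not eligible.
Health Insurance — service 245 days ≥ 6 months (≈180 days) ✓; age 19 ≥ 18 ✓; dept Operations ✗ → not eligible.
Mental Health Benefit — status full-time ✓ (not excluded); no waiver, service 245 days ≥ 45 days ✓; age 19 ≥ 18 ✓; rating 4 ≥ 3 ✓ → eligible.
Flexible Spending Account — status full-time ✓; service 245 days ≥ 2 months (≈60 days) ✓; 40 hrs/wk ≥ 25 ✓; grade IC6 ≥ IC5 ✓ → eligible.
Phone Allowance — status full-time ✓; no waiver, service 245 days < 18 months (≈540 days) ✗ → not eligible.

Mental Health Benefit, Flexible Spending Account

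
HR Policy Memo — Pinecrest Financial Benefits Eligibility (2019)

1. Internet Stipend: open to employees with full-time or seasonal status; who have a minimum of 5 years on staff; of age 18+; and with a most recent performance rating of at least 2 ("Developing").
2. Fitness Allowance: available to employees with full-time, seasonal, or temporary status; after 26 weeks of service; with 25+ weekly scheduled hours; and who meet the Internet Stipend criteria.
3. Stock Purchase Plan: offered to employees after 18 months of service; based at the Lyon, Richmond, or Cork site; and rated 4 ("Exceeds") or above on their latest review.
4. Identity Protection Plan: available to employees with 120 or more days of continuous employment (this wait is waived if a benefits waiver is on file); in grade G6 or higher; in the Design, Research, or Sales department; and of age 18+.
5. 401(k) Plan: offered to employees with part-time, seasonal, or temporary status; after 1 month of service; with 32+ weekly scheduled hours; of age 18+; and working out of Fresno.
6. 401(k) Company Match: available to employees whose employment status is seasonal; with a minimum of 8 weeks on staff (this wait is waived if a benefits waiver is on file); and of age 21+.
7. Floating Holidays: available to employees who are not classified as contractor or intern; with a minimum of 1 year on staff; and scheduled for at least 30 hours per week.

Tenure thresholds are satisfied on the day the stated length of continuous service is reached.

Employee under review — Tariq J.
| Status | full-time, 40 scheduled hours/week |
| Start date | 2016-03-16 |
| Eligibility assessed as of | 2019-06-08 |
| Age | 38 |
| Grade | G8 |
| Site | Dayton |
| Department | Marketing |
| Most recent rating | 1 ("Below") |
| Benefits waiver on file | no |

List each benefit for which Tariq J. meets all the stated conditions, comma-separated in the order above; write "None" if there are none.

Service from 2016-03-16 to 2019-06-08: 1179 days.
Internet Stipend — status full-time ✓; service 1179 days < 5 years (≈1825 days) ✗ → not eligible.
Fitness Allowance — status full-time ✓; service 1179 days ≥ 26 weeks (≈182 days) ✓; 40 hrs/wk ≥ 25 ✓; not eligible for Internet Stipend ✗ → not eligible.
Stock Purchase Plan — service 1179 days ≥ 18 months (≈540 days) ✓; site Dayton ✗ (not Lyon, Richmond, or Cork) → not eligible.
Identity Protection Plan — no waiver, service 1179 days ≥ 120 days ✓; grade G8 ≥ G6 ✓; dept Marketing ✗ → not eligible.
401(k) Plan — status full-time ✗ (requires part-time, seasonal, or temporary) → not eligible.
401(k) Company Match — status full-time ✗ (requires seasonal) → not eligible.
Floating Holidays — status full-time ✓ (not excluded); service 1179 days ≥ 1 year (≈365 days) ✓; 40 hrs/wk ≥ 30 ✓ → eligible.

Floating Holidays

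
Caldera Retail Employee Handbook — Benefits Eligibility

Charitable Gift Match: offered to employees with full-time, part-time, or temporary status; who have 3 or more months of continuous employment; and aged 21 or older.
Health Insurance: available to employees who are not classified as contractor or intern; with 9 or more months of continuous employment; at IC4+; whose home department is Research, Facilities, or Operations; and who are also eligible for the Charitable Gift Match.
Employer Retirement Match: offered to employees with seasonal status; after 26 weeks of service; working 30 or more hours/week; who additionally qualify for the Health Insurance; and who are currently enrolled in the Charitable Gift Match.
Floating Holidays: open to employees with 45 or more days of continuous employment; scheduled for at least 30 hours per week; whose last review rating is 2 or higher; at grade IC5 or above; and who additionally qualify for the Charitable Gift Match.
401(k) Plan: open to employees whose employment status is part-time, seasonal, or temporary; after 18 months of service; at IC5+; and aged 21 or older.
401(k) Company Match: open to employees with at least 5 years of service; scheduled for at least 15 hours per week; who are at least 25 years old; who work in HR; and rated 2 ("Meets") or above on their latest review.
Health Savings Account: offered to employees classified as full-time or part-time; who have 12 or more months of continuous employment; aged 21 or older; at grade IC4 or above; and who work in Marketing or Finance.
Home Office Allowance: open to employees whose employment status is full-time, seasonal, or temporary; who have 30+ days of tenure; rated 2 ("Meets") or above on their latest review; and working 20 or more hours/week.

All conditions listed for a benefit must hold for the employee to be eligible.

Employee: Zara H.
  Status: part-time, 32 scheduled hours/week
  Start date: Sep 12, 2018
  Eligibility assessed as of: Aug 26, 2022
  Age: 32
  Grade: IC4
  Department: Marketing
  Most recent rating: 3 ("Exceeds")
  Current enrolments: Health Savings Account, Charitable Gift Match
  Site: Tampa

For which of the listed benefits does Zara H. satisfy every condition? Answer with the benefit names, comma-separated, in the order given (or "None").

Charitable Gift Match, Health Savings Account

Service from Sep 12, 2018 to Aug 26, 2022: 1444 days.
Charitable Gift Match — status part-time ✓; service 1444 days ≥ 3 months (≈90 days) ✓; age 32 ≥ 21 ✓ → eligible.
Health Insurance — status part-time ✓ (not excluded); service 1444 days ≥ 9 months (≈270 days) ✓; grade IC4 ≥ IC4 ✓; dept Marketing ✗ → not eligible.
Employer Retirement Match — status part-time ✗ (requires seasonal) → not eligible.
Floating Holidays — service 1444 days ≥ 45 days ✓; 32 hrs/wk ≥ 30 ✓; rating 3 ≥ 2 ✓; grade IC4 < IC5 ✗ → not eligible.
401(k) Plan — status part-time ✓; service 1444 days ≥ 18 months (≈540 days) ✓; grade IC4 < IC5 ✗ → not eligible.
401(k) Company Match — service 1444 days < 5 years (≈1825 days) ✗ → not eligible.
Health Savings Account — status part-time ✓; service 1444 days ≥ 12 months (≈360 days) ✓; age 32 ≥ 21 ✓; grade IC4 ≥ IC4 ✓; dept Marketing ✓ → eligible.
Home Office Allowance — status part-time ✗ (requires full-time, seasonal, or temporary) → not eligible.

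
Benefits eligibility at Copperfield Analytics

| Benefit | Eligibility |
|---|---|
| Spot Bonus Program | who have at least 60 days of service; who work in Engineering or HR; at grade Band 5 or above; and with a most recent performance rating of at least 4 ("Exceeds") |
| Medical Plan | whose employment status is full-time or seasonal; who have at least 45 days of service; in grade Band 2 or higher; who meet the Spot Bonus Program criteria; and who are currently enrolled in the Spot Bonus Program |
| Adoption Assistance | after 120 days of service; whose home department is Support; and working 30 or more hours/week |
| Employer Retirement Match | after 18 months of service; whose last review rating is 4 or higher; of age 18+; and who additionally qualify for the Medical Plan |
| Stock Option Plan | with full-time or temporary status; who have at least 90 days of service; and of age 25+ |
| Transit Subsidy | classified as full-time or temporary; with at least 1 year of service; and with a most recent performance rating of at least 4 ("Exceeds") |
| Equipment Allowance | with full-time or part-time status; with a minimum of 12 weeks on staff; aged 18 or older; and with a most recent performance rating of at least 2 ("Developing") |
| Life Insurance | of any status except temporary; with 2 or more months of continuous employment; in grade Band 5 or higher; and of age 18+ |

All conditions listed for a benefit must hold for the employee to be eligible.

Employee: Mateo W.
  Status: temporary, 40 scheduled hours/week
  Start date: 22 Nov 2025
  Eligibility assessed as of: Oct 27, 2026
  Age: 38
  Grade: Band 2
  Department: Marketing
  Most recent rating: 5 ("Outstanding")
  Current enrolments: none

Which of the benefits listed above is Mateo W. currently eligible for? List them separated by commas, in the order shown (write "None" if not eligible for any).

Service from 22 Nov 2025 to Oct 27, 2026: 339 days.
Spot Bonus Program — service 339 days ≥ 60 days ✓; dept Marketing ✗ → not eligible.
Medical Plan — status temporary ✗ (requires full-time or seasonal) → not eligible.
Adoption Assistance — service 339 days ≥ 120 days ✓; dept Marketing ✗ → not eligible.
Employer Retirement Match — service 339 days < 18 months (≈540 days) ✗ → not eligible.
Stock Option Plan — status temporary ✓; service 339 days ≥ 90 days ✓; age 38 ≥ 25 ✓ → eligible.
Transit Subsidy — status temporary ✓; service 339 days < 1 year (≈365 days) ✗ → not eligible.
Equipment Allowance — status temporary ✗ (requires full-time or part-time) → not eligible.
Life Insurance — status temporary ✗ (excluded) → not eligible.

Stock Option Plan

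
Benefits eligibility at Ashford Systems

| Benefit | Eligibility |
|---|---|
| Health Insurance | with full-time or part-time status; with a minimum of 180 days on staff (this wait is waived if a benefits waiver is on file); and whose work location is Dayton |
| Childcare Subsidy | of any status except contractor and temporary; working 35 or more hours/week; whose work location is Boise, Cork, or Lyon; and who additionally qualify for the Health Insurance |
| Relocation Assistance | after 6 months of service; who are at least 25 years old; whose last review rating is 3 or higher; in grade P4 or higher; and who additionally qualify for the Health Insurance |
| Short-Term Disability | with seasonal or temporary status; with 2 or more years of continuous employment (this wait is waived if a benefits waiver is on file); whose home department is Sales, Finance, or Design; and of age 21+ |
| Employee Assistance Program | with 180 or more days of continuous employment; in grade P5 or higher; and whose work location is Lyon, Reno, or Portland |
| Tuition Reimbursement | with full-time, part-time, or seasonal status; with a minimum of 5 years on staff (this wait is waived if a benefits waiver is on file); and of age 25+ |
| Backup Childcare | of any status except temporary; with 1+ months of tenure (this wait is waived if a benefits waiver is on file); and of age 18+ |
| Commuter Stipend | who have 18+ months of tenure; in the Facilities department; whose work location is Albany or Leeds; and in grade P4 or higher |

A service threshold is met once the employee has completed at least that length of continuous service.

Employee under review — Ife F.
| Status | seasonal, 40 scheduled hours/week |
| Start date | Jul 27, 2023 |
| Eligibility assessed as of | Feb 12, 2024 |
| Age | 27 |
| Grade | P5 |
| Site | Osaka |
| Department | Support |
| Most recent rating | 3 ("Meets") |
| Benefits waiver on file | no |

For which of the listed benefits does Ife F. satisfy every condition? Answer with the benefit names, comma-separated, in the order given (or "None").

Backup Childcare

Service from Jul 27, 2023 to Feb 12, 2024: 200 days.
Health Insurance — status seasonal ✗ (requires full-time or part-time) → not eligible.
Childcare Subsidy — status seasonal ✓ (not excluded); 40 hrs/wk ≥ 35 ✓; site Osaka ✗ (not Boise, Cork, or Lyon) → not eligible.
Relocation Assistance — service 200 days ≥ 6 months (≈180 days) ✓; age 27 ≥ 25 ✓; rating 3 ≥ 3 ✓; grade P5 ≥ P4 ✓; not eligible for Health Insurance ✗ → not eligible.
Short-Term Disability — status seasonal ✓; no waiver, service 200 days < 2 years (≈730 days) ✗ → not eligible.
Employee Assistance Program — service 200 days ≥ 180 days ✓; grade P5 ≥ P5 ✓; site Osaka ✗ (not Lyon, Reno, or Portland) → not eligible.
Tuition Reimbursement — status seasonal ✓; no waiver, service 200 days < 5 years (≈1825 days) ✗ → not eligible.
Backup Childcare — status seasonal ✓ (not excluded); no waiver, service 200 days ≥ 1 month (≈30 days) ✓; age 27 ≥ 18 ✓ → eligible.
Commuter Stipend — service 200 days < 18 months (≈540 days) ✗ → not eligible.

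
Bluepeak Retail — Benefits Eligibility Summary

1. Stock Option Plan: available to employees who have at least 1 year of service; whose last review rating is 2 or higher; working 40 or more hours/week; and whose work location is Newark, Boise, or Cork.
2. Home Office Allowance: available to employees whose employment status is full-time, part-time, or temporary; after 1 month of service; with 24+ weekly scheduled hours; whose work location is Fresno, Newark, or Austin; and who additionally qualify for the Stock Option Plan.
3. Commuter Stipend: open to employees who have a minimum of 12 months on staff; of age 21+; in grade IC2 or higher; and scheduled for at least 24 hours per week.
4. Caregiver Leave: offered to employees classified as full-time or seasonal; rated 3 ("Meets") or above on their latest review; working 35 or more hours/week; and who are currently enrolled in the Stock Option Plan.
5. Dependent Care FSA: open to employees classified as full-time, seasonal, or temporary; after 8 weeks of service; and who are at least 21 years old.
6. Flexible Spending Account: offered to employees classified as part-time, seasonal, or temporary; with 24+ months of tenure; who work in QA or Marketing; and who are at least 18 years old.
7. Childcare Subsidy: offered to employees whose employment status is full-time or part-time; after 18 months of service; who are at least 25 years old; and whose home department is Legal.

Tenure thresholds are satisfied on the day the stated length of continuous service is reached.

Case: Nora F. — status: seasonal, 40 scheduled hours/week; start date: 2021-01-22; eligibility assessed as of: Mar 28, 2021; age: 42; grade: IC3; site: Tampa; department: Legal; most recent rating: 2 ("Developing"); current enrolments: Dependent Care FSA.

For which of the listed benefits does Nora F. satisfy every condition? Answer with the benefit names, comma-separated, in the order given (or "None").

Service from 2021-01-22 to Mar 28, 2021: 65 days.
Stock Option Plan — service 65 days < 1 year (≈365 days) ✗ → not eligible.
Home Office Allowance — status seasonal ✗ (requires full-time, part-time, or temporary) → not eligible.
Commuter Stipend — service 65 days < 12 months (≈360 days) ✗ → not eligible.
Caregiver Leave — status seasonal ✓; rating 2 < 3 ✗ → not eligible.
Dependent Care FSA — status seasonal ✓; service 65 days ≥ 8 weeks (≈56 days) ✓; age 42 ≥ 21 ✓ → eligible.
Flexible Spending Account — status seasonal ✓; service 65 days < 24 months (≈720 days) ✗ → not eligible.
Childcare Subsidy — status seasonal ✗ (requires full-time or part-time) → not eligible.

Dependent Care FSA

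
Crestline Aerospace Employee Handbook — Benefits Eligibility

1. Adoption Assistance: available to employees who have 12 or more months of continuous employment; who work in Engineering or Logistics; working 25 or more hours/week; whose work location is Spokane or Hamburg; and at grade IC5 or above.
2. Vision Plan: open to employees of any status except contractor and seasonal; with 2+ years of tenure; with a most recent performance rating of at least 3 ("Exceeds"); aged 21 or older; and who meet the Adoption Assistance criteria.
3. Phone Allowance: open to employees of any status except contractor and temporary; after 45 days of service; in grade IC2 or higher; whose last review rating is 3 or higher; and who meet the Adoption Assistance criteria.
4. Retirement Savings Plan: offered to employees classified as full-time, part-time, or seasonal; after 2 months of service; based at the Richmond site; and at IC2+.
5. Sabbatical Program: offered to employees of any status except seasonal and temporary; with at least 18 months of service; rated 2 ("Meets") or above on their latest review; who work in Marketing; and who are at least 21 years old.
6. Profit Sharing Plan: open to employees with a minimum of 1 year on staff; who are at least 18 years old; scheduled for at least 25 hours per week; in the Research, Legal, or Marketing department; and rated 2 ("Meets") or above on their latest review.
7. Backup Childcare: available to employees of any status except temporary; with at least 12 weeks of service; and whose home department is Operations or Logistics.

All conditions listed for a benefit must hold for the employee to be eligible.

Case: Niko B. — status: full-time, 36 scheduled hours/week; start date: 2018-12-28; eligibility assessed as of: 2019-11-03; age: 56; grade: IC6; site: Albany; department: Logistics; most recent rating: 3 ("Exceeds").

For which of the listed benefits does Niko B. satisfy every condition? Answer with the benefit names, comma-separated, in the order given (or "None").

Backup Childcare

Service from 2018-12-28 to 2019-11-03: 310 days.
Adoption Assistance — service 310 days < 12 months (≈360 days) ✗ → not eligible.
Vision Plan — status full-time ✓ (not excluded); service 310 days < 2 years (≈730 days) ✗ → not eligible.
Phone Allowance — status full-time ✓ (not excluded); service 310 days ≥ 45 days ✓; grade IC6 ≥ IC2 ✓; rating 3 ≥ 3 ✓; not eligible for Adoption Assistance ✗ → not eligible.
Retirement Savings Plan — status full-time ✓; service 310 days ≥ 2 months (≈60 days) ✓; site Albany ✗ (not Richmond) → not eligible.
Sabbatical Program — status full-time ✓ (not excluded); service 310 days < 18 months (≈540 days) ✗ → not eligible.
Profit Sharing Plan — service 310 days < 1 year (≈365 days) ✗ → not eligible.
Backup Childcare — status full-time ✓ (not excluded); service 310 days ≥ 12 weeks (≈84 days) ✓; dept Logistics ✓ → eligible.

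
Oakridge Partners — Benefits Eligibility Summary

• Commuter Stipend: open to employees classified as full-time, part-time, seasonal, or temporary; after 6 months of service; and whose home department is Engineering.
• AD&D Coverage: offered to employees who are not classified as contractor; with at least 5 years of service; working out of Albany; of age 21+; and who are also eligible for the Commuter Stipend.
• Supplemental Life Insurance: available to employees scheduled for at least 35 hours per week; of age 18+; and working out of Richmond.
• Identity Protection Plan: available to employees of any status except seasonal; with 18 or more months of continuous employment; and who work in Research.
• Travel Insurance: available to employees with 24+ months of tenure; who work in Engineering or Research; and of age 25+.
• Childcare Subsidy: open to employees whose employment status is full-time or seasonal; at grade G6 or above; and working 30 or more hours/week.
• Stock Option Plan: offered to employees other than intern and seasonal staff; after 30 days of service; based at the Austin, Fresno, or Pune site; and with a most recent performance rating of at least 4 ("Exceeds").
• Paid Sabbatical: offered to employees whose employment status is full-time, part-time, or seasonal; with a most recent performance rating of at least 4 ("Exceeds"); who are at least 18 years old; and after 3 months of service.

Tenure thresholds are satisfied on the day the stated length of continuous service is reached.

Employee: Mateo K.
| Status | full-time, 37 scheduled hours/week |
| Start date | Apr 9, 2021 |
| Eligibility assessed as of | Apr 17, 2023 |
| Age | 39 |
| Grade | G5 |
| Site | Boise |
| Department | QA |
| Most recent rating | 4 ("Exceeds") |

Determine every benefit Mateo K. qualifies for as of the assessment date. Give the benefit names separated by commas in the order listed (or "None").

Paid Sabbatical

Service from Apr 9, 2021 to Apr 17, 2023: 738 days.
Commuter Stipend — status full-time ✓; service 738 days ≥ 6 months (≈180 days) ✓; dept QA ✗ → not eligible.
AD&D Coverage — status full-time ✓ (not excluded); service 738 days < 5 years (≈1825 days) ✗ → not eligible.
Supplemental Life Insurance — 37 hrs/wk ≥ 35 ✓; age 39 ≥ 18 ✓; site Boise ✗ (not Richmond) → not eligible.
Identity Protection Plan — status full-time ✓ (not excluded); service 738 days ≥ 18 months (≈540 days) ✓; dept QA ✗ → not eligible.
Travel Insurance — service 738 days ≥ 24 months (≈720 days) ✓; dept QA ✗ → not eligible.
Childcare Subsidy — status full-time ✓; grade G5 < G6 ✗ → not eligible.
Stock Option Plan — status full-time ✓ (not excluded); service 738 days ≥ 30 days ✓; site Boise ✗ (not Austin, Fresno, or Pune) → not eligible.
Paid Sabbatical — status full-time ✓; rating 4 ≥ 4 ✓; age 39 ≥ 18 ✓; service 738 days ≥ 3 months (≈90 days) ✓ → eligible.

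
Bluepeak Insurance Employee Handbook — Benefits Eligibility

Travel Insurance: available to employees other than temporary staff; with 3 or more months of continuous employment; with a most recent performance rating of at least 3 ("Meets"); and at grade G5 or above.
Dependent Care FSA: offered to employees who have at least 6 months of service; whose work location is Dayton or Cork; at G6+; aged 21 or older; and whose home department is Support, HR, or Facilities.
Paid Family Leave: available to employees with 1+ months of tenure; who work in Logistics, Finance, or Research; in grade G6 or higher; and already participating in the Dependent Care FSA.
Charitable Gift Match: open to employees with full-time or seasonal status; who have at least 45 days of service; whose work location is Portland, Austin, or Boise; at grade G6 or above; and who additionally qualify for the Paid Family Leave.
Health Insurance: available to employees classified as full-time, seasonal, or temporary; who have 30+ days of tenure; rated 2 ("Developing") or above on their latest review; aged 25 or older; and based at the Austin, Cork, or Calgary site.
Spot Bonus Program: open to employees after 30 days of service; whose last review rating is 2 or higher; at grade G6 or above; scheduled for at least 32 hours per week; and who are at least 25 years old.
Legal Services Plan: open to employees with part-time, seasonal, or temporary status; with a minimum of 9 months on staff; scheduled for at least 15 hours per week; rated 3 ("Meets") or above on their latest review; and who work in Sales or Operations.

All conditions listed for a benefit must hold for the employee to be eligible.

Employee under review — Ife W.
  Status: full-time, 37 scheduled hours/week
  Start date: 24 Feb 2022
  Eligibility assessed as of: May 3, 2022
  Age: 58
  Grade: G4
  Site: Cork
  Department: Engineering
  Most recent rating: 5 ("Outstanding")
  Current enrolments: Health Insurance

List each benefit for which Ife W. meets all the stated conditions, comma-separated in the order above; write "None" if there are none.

Service from 24 Feb 2022 to May 3, 2022: 68 days.
Travel Insurance — status full-time ✓ (not excluded); service 68 days < 3 months (≈90 days) ✗ → not eligible.
Dependent Care FSA — service 68 days < 6 months (≈180 days) ✗ → not eligible.
Paid Family Leave — service 68 days ≥ 1 month (≈30 days) ✓; dept Engineering ✗ → not eligible.
Charitable Gift Match — status full-time ✓; service 68 days ≥ 45 days ✓; site Cork ✗ (not Portland, Austin, or Boise) → not eligible.
Health Insurance — status full-time ✓; service 68 days ≥ 30 days ✓; rating 5 ≥ 2 ✓; age 58 ≥ 25 ✓; site Cork ✓ → eligible.
Spot Bonus Program — service 68 days ≥ 30 days ✓; rating 5 ≥ 2 ✓; grade G4 < G6 ✗ → not eligible.
Legal Services Plan — status full-time ✗ (requires part-time, seasonal, or temporary) → not eligible.

Health Insurance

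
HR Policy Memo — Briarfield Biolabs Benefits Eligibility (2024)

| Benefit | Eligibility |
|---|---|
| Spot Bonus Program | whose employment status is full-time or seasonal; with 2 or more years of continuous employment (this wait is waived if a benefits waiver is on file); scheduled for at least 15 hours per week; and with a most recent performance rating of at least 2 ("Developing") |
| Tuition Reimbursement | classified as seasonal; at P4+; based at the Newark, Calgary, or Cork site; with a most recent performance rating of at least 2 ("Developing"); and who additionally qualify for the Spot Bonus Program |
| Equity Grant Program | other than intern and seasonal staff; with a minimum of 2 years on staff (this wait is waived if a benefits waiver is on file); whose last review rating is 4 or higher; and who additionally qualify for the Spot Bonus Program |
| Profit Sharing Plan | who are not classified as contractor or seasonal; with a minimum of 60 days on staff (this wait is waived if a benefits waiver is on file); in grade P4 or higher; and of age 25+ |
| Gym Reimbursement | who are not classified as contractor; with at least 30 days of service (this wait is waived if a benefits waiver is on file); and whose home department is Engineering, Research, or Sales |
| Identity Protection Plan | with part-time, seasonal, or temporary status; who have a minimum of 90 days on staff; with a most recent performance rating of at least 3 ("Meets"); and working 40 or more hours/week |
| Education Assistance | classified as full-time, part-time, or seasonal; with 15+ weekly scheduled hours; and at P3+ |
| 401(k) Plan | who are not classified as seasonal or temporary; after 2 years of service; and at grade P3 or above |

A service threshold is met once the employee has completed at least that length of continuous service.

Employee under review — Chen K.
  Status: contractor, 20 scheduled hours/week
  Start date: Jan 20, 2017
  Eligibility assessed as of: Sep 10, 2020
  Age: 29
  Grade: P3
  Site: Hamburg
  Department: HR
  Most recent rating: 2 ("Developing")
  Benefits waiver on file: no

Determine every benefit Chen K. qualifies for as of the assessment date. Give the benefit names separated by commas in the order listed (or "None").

Service from Jan 20, 2017 to Sep 10, 2020: 1329 days.
Spot Bonus Program — status contractor ✗ (requires full-time or seasonal) → not eligible.
Tuition Reimbursement — status contractor ✗ (requires seasonal) → not eligible.
Equity Grant Program — status contractor ✓ (not excluded); no waiver, service 1329 days ≥ 2 years (≈730 days) ✓; rating 2 < 4 ✗ → not eligible.
Profit Sharing Plan — status contractor ✗ (excluded) → not eligible.
Gym Reimbursement — status contractor ✗ (excluded) → not eligible.
Identity Protection Plan — status contractor ✗ (requires part-time, seasonal, or temporary) → not eligible.
Education Assistance — status contractor ✗ (requires full-time, part-time, or seasonal) → not eligible.
401(k) Plan — status contractor ✓ (not excluded); service 1329 days ≥ 2 years (≈730 days) ✓; grade P3 ≥ P3 ✓ → eligible.

401(k) Plan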